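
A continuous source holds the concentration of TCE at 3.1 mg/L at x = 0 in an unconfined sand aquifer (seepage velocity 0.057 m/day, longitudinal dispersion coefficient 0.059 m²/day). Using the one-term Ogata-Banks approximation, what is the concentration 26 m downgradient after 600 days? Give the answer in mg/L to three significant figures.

2.59 mg/L

For a continuous step input, C/C₀ ≈ ½·erfc((x−vt)/(2√(Dt))).
vt = 0.057 × 600 = 34.2 m and 2√(Dt) = 2√(0.059 × 600) = 11.90 m.
Argument (x−vt)/(2√(Dt)) = (26 − 34.2)/11.90 = -0.6891; ½·erfc(-0.6891) = 0.8351.
C = 3.1 × 0.8351 = 2.59 mg/L.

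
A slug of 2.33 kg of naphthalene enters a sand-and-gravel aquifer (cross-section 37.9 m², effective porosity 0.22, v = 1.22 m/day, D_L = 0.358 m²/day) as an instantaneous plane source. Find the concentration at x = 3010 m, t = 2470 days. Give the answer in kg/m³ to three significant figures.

For an instantaneous plane source, C(x,t) = M/(n_e·A·√(4πDt)) · exp(−(x−vt)²/(4Dt)), with n_e·A the pore (flow) area.
Plume center vt = 1.22 × 2470 = 3013.4 m, so the well at 3010 m is 3.4 m upgradient of the peak.
√(4πDt) = 105.4 m, giving peak height M/(n_e·A·√(4πDt)) = 2.33/(0.22 × 37.9 × 105.4) = 0.002651 kg/m³.
(x−vt)²/(4Dt) = (-3.4)²/(4 × 0.358 × 2470) = 0.003268; exp(−0.003268) = 0.9967.
C = 0.002651 × 0.9967 = 0.00264 kg/m³.

0.00264 kg/m³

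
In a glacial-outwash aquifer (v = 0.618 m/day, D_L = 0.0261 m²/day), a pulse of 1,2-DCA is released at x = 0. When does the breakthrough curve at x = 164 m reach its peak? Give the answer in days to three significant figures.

For the 1D instantaneous-source solution, setting ∂C/∂t = 0 at fixed x gives v²t² + 2Dt − x² = 0, so t = (√(D² + v²x²) − D)/v².
√(D² + v²x²) = √(0.0261² + 0.618² × 164²) = 101.4; v² = 0.381924.
t = (101.4 − 0.0261)/0.381924 = 265 days (vs. the pure-advection estimate x/v = 265 d).

265 days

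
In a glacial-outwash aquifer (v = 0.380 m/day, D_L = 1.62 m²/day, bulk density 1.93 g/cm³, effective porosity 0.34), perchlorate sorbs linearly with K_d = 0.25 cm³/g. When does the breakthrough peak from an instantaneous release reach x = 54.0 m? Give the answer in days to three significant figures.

Retardation factor R = 1 + ρ_b·K_d/n = 1 + 1.93 × 0.25/0.34 = 2.419.
Sorption retards both mechanisms: v_R = v/R = 0.1571 m/day, D_R = D/R = 0.6697 m²/day.
Peak time from v_R²t² + 2D_R t − x² = 0: t = (√(D_R² + v_R²x²) − D_R)/v_R².
√(D_R² + v_R²x²) = √(0.6697² + 0.1571² × 54.0²) = 8.510; v_R² = 0.02468.
t = (8.510 − 0.6697)/0.02468 = 318 days.

318 days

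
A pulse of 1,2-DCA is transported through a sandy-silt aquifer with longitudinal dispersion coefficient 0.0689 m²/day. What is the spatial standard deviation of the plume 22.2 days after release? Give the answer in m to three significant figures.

1.75 m

Dispersive spreading gives a Gaussian with σ² = 2Dt; advection only shifts the center.
σ = √(2 × 0.0689 × 22.2) = 1.75 m.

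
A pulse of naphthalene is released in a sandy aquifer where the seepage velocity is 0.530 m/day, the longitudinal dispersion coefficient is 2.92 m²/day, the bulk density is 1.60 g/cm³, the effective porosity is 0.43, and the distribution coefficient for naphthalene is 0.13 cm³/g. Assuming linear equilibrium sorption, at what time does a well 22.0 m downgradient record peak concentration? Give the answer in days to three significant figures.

48.1 days

Retardation factor R = 1 + ρ_b·K_d/n = 1 + 1.60 × 0.13/0.43 = 1.484.
Sorption retards both mechanisms: v_R = v/R = 0.3571 m/day, D_R = D/R = 1.968 m²/day.
Peak time from v_R²t² + 2D_R t − x² = 0: t = (√(D_R² + v_R²x²) − D_R)/v_R².
√(D_R² + v_R²x²) = √(1.968² + 0.3571² × 22.0²) = 8.099; v_R² = 0.1275.
t = (8.099 − 1.968)/0.1275 = 48.1 days.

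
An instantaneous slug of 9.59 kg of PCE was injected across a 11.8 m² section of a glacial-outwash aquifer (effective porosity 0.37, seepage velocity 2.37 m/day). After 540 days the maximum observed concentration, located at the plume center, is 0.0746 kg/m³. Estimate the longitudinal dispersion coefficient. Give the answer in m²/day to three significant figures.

At the plume center C_max = M/(n_e·A·√(4πDt)), so D = M²/(4πt·(n_e·A·C_max)²).
n_e·A·C_max = 0.37 × 11.8 × 0.0746 = 0.3257 kg/m.
D = 9.59²/(4π × 540 × 0.3257²) = 0.128 m²/day.

0.128 m²/day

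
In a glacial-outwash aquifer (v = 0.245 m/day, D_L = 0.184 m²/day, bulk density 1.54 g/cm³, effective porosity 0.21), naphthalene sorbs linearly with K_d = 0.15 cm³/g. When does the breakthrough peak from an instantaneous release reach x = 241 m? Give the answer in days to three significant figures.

2060 days

Retardation factor R = 1 + ρ_b·K_d/n = 1 + 1.54 × 0.15/0.21 = 2.100.
Sorption retards both mechanisms: v_R = v/R = 0.1167 m/day, D_R = D/R = 0.08762 m²/day.
Peak time from v_R²t² + 2D_R t − x² = 0: t = (√(D_R² + v_R²x²) − D_R)/v_R².
√(D_R² + v_R²x²) = √(0.08762² + 0.1167² × 241²) = 28.12; v_R² = 0.01362.
t = (28.12 − 0.08762)/0.01362 = 2060 days.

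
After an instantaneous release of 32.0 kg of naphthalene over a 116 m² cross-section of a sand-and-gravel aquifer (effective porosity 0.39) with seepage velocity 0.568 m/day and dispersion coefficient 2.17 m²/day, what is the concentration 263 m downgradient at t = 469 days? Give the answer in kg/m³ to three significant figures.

For an instantaneous plane source, C(x,t) = M/(n_e·A·√(4πDt)) · exp(−(x−vt)²/(4Dt)), with n_e·A the pore (flow) area.
Plume center vt = 0.568 × 469 = 266.392 m, so the well at 263 m is 3.392 m upgradient of the peak.
√(4πDt) = 113.1 m, giving peak height M/(n_e·A·√(4πDt)) = 32.0/(0.39 × 116 × 113.1) = 0.006254 kg/m³.
(x−vt)²/(4Dt) = (-3.392)²/(4 × 2.17 × 469) = 0.002826; exp(−0.002826) = 0.9972.
C = 0.006254 × 0.9972 = 0.00624 kg/m³.

0.00624 kg/m³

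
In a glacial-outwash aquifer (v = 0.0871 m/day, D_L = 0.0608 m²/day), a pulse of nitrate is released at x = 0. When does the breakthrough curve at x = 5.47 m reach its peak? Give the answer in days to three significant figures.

55.3 days

For the 1D instantaneous-source solution, setting ∂C/∂t = 0 at fixed x gives v²t² + 2Dt − x² = 0, so t = (√(D² + v²x²) − D)/v².
√(D² + v²x²) = √(0.0608² + 0.0871² × 5.47²) = 0.4803; v² = 0.00758641.
t = (0.4803 − 0.0608)/0.00758641 = 55.3 days (vs. the pure-advection estimate x/v = 62.8 d).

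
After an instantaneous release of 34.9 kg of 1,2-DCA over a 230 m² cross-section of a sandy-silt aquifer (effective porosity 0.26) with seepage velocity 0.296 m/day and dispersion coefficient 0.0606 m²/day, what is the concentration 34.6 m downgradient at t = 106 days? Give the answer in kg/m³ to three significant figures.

0.0433 kg/m³

For an instantaneous plane source, C(x,t) = M/(n_e·A·√(4πDt)) · exp(−(x−vt)²/(4Dt)), with n_e·A the pore (flow) area.
Plume center vt = 0.296 × 106 = 31.376 m, so the well at 34.6 m is 3.224 m downgradient of the peak.
√(4πDt) = 8.985 m, giving peak height M/(n_e·A·√(4πDt)) = 34.9/(0.26 × 230 × 8.985) = 0.06495 kg/m³.
(x−vt)²/(4Dt) = (3.224)²/(4 × 0.0606 × 106) = 0.4045; exp(−0.4045) = 0.6673.
C = 0.06495 × 0.6673 = 0.0433 kg/m³.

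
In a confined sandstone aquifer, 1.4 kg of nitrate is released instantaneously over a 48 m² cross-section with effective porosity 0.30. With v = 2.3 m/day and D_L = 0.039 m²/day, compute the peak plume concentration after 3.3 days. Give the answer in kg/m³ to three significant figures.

0.0764 kg/m³

The peak of an instantaneous 1D plume sits at x = vt; there the Gaussian factor is 1 and C_max = M/(n_e·A·√(4πDt)), where n_e·A is the pore area the mass is dissolved in.
√(4πDt) = √(4π × 0.039 × 3.3) = 1.272 m, so C_max = 1.4/(0.30 × 48 × 1.272) = 0.0764 kg/m³.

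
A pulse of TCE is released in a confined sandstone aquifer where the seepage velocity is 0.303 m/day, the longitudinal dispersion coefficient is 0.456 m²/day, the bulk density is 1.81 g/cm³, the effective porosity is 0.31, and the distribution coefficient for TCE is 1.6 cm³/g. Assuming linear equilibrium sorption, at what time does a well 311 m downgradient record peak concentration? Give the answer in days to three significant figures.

Retardation factor R = 1 + ρ_b·K_d/n = 1 + 1.81 × 1.6/0.31 = 10.34.
Sorption retards both mechanisms: v_R = v/R = 0.02930 m/day, D_R = D/R = 0.04410 m²/day.
Peak time from v_R²t² + 2D_R t − x² = 0: t = (√(D_R² + v_R²x²) − D_R)/v_R².
√(D_R² + v_R²x²) = √(0.04410² + 0.02930² × 311²) = 9.112; v_R² = 0.0008585.
t = (9.112 − 0.04410)/0.0008585 = 10600 days.

10600 days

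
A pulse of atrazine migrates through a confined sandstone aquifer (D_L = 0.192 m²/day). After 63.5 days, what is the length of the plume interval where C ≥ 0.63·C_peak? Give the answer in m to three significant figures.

The plume is Gaussian with σ = √(2Dt) = √(2 × 0.192 × 63.5) = 4.938 m.
C/C_peak = exp(−Δx²/(2σ²)) = 0.63 ⇒ Δx = σ·√(−2 ln 0.63) = 4.938 × 0.9613 = 4.747 m.
Width = 2Δx = 9.49 m.

9.49 m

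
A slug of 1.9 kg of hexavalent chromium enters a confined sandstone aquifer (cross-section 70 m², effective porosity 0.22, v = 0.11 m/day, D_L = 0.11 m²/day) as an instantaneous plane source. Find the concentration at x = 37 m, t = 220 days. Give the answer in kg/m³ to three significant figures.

0.00130 kg/m³

For an instantaneous plane source, C(x,t) = M/(n_e·A·√(4πDt)) · exp(−(x−vt)²/(4Dt)), with n_e·A the pore (flow) area.
Plume center vt = 0.11 × 220 = 24.2 m, so the well at 37 m is 12.8 m downgradient of the peak.
√(4πDt) = 17.44 m, giving peak height M/(n_e·A·√(4πDt)) = 1.9/(0.22 × 70 × 17.44) = 0.007074 kg/m³.
(x−vt)²/(4Dt) = (12.8)²/(4 × 0.11 × 220) = 1.693; exp(−1.693) = 0.1840.
C = 0.007074 × 0.1840 = 0.00130 kg/m³.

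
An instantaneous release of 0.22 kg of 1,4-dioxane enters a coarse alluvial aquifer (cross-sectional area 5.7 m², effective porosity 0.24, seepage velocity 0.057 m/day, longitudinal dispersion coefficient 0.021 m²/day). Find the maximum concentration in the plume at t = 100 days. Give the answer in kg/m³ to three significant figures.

The peak of an instantaneous 1D plume sits at x = vt; there the Gaussian factor is 1 and C_max = M/(n_e·A·√(4πDt)), where n_e·A is the pore area the mass is dissolved in.
√(4πDt) = √(4π × 0.021 × 100) = 5.137 m, so C_max = 0.22/(0.24 × 5.7 × 5.137) = 0.0313 kg/m³.

0.0313 kg/m³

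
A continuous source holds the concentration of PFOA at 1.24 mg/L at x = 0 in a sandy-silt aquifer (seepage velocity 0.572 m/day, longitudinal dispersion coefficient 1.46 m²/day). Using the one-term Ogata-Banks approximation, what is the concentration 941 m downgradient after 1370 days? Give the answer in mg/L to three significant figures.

For a continuous step input, C/C₀ ≈ ½·erfc((x−vt)/(2√(Dt))).
vt = 0.572 × 1370 = 783.64 m and 2√(Dt) = 2√(1.46 × 1370) = 89.45 m.
Argument (x−vt)/(2√(Dt)) = (941 − 783.64)/89.45 = 1.759; ½·erfc(1.759) = 0.006430.
C = 1.24 × 0.006430 = 0.00797 mg/L.

0.00797 mg/L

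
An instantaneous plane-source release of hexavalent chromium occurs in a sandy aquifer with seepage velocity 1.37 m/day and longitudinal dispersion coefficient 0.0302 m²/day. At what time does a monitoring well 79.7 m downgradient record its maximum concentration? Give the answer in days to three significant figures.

For the 1D instantaneous-source solution, setting ∂C/∂t = 0 at fixed x gives v²t² + 2Dt − x² = 0, so t = (√(D² + v²x²) − D)/v².
√(D² + v²x²) = √(0.0302² + 1.37² × 79.7²) = 109.2; v² = 1.8769.
t = (109.2 − 0.0302)/1.8769 = 58.2 days (vs. the pure-advection estimate x/v = 58.2 d).

58.2 days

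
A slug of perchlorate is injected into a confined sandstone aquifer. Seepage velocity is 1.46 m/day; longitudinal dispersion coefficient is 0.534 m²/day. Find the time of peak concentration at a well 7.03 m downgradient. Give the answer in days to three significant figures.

For the 1D instantaneous-source solution, setting ∂C/∂t = 0 at fixed x gives v²t² + 2Dt − x² = 0, so t = (√(D² + v²x²) − D)/v².
√(D² + v²x²) = √(0.534² + 1.46² × 7.03²) = 10.28; v² = 2.1316.
t = (10.28 − 0.534)/2.1316 = 4.57 days (vs. the pure-advection estimate x/v = 4.82 d).

4.57 days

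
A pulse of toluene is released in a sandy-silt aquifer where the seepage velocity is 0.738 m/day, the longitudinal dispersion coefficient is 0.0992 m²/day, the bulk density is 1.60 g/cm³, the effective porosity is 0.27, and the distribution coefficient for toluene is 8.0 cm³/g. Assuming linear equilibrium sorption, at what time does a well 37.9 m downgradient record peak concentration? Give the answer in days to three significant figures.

Retardation factor R = 1 + ρ_b·K_d/n = 1 + 1.60 × 8.0/0.27 = 48.41.
Sorption retards both mechanisms: v_R = v/R = 0.01524 m/day, D_R = D/R = 0.002049 m²/day.
Peak time from v_R²t² + 2D_R t − x² = 0: t = (√(D_R² + v_R²x²) − D_R)/v_R².
√(D_R² + v_R²x²) = √(0.002049² + 0.01524² × 37.9²) = 0.5776; v_R² = 0.0002323.
t = (0.5776 − 0.002049)/0.0002323 = 2480 days.

2480 days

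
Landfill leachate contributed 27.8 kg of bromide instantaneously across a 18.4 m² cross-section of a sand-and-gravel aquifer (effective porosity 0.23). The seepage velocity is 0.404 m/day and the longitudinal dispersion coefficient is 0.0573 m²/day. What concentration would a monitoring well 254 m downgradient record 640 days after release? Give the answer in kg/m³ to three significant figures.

0.266 kg/m³

For an instantaneous plane source, C(x,t) = M/(n_e·A·√(4πDt)) · exp(−(x−vt)²/(4Dt)), with n_e·A the pore (flow) area.
Plume center vt = 0.404 × 640 = 258.56 m, so the well at 254 m is 4.56 m upgradient of the peak.
√(4πDt) = 21.47 m, giving peak height M/(n_e·A·√(4πDt)) = 27.8/(0.23 × 18.4 × 21.47) = 0.3060 kg/m³.
(x−vt)²/(4Dt) = (-4.56)²/(4 × 0.0573 × 640) = 0.1418; exp(−0.1418) = 0.8678.
C = 0.3060 × 0.8678 = 0.266 kg/m³.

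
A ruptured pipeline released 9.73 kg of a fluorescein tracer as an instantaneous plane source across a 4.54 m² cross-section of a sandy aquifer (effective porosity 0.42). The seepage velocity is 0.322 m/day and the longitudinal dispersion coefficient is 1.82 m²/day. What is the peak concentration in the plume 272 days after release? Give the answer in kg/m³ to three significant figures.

The peak of an instantaneous 1D plume sits at x = vt; there the Gaussian factor is 1 and C_max = M/(n_e·A·√(4πDt)), where n_e·A is the pore area the mass is dissolved in.
√(4πDt) = √(4π × 1.82 × 272) = 78.87 m, so C_max = 9.73/(0.42 × 4.54 × 78.87) = 0.0647 kg/m³.

0.0647 kg/m³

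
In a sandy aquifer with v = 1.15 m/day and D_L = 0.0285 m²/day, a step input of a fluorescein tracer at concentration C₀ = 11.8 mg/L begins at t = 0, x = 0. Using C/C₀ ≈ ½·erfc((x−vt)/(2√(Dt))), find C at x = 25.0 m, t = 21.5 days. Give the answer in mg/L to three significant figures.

4.74 mg/L

For a continuous step input, C/C₀ ≈ ½·erfc((x−vt)/(2√(Dt))).
vt = 1.15 × 21.5 = 24.725 m and 2√(Dt) = 2√(0.0285 × 21.5) = 1.566 m.
Argument (x−vt)/(2√(Dt)) = (25.0 − 24.725)/1.566 = 0.1756; ½·erfc(0.1756) = 0.4019.
C = 11.8 × 0.4019 = 4.74 mg/L.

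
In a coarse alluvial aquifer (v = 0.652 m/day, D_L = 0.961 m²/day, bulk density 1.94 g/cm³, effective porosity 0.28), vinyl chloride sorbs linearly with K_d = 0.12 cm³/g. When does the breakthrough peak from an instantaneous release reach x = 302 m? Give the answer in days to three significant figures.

844 days

Retardation factor R = 1 + ρ_b·K_d/n = 1 + 1.94 × 0.12/0.28 = 1.831.
Sorption retards both mechanisms: v_R = v/R = 0.3561 m/day, D_R = D/R = 0.5248 m²/day.
Peak time from v_R²t² + 2D_R t − x² = 0: t = (√(D_R² + v_R²x²) − D_R)/v_R².
√(D_R² + v_R²x²) = √(0.5248² + 0.3561² × 302²) = 107.5; v_R² = 0.1268.
t = (107.5 − 0.5248)/0.1268 = 844 days.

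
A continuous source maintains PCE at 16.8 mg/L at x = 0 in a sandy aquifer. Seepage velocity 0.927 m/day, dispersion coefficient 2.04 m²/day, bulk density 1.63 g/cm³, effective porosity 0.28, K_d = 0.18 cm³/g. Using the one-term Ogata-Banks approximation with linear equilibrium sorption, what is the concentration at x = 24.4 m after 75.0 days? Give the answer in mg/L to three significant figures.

Retardation factor R = 1 + ρ_b·K_d/n = 1 + 1.63 × 0.18/0.28 = 2.048.
Sorption retards both mechanisms: v_R = v/R = 0.4526 m/day, D_R = D/R = 0.9961 m²/day.
v_R·t = 0.4526 × 75.0 = 33.945 m; 2√(D_R t) = 17.29 m; argument = (24.4 − 33.945)/17.29 = -0.5521.
C = C₀ × ½·erfc(-0.5521) = 16.8 × 0.7825 = 13.1 mg/L.

13.1 mg/L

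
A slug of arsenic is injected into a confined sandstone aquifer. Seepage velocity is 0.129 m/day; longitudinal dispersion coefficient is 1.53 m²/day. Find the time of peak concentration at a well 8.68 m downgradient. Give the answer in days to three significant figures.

22.0 days

For the 1D instantaneous-source solution, setting ∂C/∂t = 0 at fixed x gives v²t² + 2Dt − x² = 0, so t = (√(D² + v²x²) − D)/v².
√(D² + v²x²) = √(1.53² + 0.129² × 8.68²) = 1.896; v² = 0.016641.
t = (1.896 − 1.53)/0.016641 = 22.0 days (vs. the pure-advection estimate x/v = 67.3 d).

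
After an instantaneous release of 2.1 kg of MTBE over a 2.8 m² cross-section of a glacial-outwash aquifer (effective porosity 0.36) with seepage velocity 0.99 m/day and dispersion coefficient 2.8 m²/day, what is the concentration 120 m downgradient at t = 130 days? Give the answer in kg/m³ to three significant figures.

For an instantaneous plane source, C(x,t) = M/(n_e·A·√(4πDt)) · exp(−(x−vt)²/(4Dt)), with n_e·A the pore (flow) area.
Plume center vt = 0.99 × 130 = 128.7 m, so the well at 120 m is 8.7 m upgradient of the peak.
√(4πDt) = 67.63 m, giving peak height M/(n_e·A·√(4πDt)) = 2.1/(0.36 × 2.8 × 67.63) = 0.03080 kg/m³.
(x−vt)²/(4Dt) = (-8.7)²/(4 × 2.8 × 130) = 0.05198; exp(−0.05198) = 0.9493.
C = 0.03080 × 0.9493 = 0.0292 kg/m³.

0.0292 kg/m³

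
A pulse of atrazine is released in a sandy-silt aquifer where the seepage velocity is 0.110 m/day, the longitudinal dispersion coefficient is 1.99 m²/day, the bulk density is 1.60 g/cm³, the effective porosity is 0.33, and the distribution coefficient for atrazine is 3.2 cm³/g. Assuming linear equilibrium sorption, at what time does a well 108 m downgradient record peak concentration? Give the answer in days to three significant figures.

13700 days

Retardation factor R = 1 + ρ_b·K_d/n = 1 + 1.60 × 3.2/0.33 = 16.52.
Sorption retards both mechanisms: v_R = v/R = 0.006659 m/day, D_R = D/R = 0.1205 m²/day.
Peak time from v_R²t² + 2D_R t − x² = 0: t = (√(D_R² + v_R²x²) − D_R)/v_R².
√(D_R² + v_R²x²) = √(0.1205² + 0.006659² × 108²) = 0.7292; v_R² = 4.434e-05.
t = (0.7292 − 0.1205)/4.434e-05 = 13700 days.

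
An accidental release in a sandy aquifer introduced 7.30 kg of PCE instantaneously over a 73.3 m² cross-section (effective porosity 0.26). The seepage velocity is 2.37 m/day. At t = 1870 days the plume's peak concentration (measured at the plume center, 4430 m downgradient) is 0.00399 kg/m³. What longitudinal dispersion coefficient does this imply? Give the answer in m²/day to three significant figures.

At the plume center C_max = M/(n_e·A·√(4πDt)), so D = M²/(4πt·(n_e·A·C_max)²).
n_e·A·C_max = 0.26 × 73.3 × 0.00399 = 0.07604 kg/m.
D = 7.30²/(4π × 1870 × 0.07604²) = 0.392 m²/day.

0.392 m²/day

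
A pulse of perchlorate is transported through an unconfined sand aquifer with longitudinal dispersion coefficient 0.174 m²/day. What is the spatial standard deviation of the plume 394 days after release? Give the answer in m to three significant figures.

11.7 m

Dispersive spreading gives a Gaussian with σ² = 2Dt; advection only shifts the center.
σ = √(2 × 0.174 × 394) = 11.7 m.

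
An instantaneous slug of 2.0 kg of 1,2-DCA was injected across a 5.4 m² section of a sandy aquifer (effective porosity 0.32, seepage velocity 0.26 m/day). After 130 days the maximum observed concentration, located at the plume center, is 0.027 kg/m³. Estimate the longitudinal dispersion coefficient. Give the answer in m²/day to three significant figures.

1.12 m²/day

At the plume center C_max = M/(n_e·A·√(4πDt)), so D = M²/(4πt·(n_e·A·C_max)²).
n_e·A·C_max = 0.32 × 5.4 × 0.027 = 0.04666 kg/m.
D = 2.0²/(4π × 130 × 0.04666²) = 1.12 m²/day.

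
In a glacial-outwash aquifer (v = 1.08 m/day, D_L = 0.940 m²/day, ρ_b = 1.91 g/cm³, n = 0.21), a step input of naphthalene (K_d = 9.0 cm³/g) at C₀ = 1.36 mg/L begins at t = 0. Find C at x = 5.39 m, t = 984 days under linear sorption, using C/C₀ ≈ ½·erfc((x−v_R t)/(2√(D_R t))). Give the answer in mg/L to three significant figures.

Retardation factor R = 1 + ρ_b·K_d/n = 1 + 1.91 × 9.0/0.21 = 82.86.
Sorption retards both mechanisms: v_R = v/R = 0.01303 m/day, D_R = D/R = 0.01134 m²/day.
v_R·t = 0.01303 × 984 = 12.82152 m; 2√(D_R t) = 6.681 m; argument = (5.39 − 12.82152)/6.681 = -1.112.
C = C₀ × ½·erfc(-1.112) = 1.36 × 0.9421 = 1.28 mg/L.

1.28 mg/L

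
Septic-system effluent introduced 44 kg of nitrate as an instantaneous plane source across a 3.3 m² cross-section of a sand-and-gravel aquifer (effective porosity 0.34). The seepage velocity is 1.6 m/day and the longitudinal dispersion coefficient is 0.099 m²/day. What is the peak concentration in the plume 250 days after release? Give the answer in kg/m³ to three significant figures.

The peak of an instantaneous 1D plume sits at x = vt; there the Gaussian factor is 1 and C_max = M/(n_e·A·√(4πDt)), where n_e·A is the pore area the mass is dissolved in.
√(4πDt) = √(4π × 0.099 × 250) = 17.64 m, so C_max = 44/(0.34 × 3.3 × 17.64) = 2.22 kg/m³.

2.22 kg/m³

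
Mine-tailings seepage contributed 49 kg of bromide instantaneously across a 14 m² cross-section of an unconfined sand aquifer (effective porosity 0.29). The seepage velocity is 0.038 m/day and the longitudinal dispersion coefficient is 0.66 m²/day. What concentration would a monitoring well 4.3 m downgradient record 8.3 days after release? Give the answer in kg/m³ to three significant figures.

0.705 kg/m³

For an instantaneous plane source, C(x,t) = M/(n_e·A·√(4πDt)) · exp(−(x−vt)²/(4Dt)), with n_e·A the pore (flow) area.
Plume center vt = 0.038 × 8.3 = 0.3154 m, so the well at 4.3 m is 3.9846 m downgradient of the peak.
√(4πDt) = 8.297 m, giving peak height M/(n_e·A·√(4πDt)) = 49/(0.29 × 14 × 8.297) = 1.455 kg/m³.
(x−vt)²/(4Dt) = (3.9846)²/(4 × 0.66 × 8.3) = 0.7246; exp(−0.7246) = 0.4845.
C = 1.455 × 0.4845 = 0.705 kg/m³.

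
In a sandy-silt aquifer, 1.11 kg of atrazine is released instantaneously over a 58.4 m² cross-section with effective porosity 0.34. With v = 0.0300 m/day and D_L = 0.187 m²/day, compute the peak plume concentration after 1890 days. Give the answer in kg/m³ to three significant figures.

The peak of an instantaneous 1D plume sits at x = vt; there the Gaussian factor is 1 and C_max = M/(n_e·A·√(4πDt)), where n_e·A is the pore area the mass is dissolved in.
√(4πDt) = √(4π × 0.187 × 1890) = 66.64 m, so C_max = 1.11/(0.34 × 58.4 × 66.64) = 0.000839 kg/m³.

0.000839 kg/m³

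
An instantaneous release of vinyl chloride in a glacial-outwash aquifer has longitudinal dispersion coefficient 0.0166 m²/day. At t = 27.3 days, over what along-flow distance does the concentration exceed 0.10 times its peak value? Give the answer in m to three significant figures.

4.09 m

The plume is Gaussian with σ = √(2Dt) = √(2 × 0.0166 × 27.3) = 0.9520 m.
C/C_peak = exp(−Δx²/(2σ²)) = 0.10 ⇒ Δx = σ·√(−2 ln 0.10) = 0.9520 × 2.146 = 2.043 m.
Width = 2Δx = 4.09 m.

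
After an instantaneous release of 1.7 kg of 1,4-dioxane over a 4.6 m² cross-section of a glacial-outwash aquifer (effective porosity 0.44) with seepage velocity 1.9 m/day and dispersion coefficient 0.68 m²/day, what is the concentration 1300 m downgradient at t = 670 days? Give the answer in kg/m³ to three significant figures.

For an instantaneous plane source, C(x,t) = M/(n_e·A·√(4πDt)) · exp(−(x−vt)²/(4Dt)), with n_e·A the pore (flow) area.
Plume center vt = 1.9 × 670 = 1273 m, so the well at 1300 m is 27 m downgradient of the peak.
√(4πDt) = 75.67 m, giving peak height M/(n_e·A·√(4πDt)) = 1.7/(0.44 × 4.6 × 75.67) = 0.01110 kg/m³.
(x−vt)²/(4Dt) = (27)²/(4 × 0.68 × 670) = 0.4000; exp(−0.4000) = 0.6703.
C = 0.01110 × 0.6703 = 0.00744 kg/m³.

0.00744 kg/m³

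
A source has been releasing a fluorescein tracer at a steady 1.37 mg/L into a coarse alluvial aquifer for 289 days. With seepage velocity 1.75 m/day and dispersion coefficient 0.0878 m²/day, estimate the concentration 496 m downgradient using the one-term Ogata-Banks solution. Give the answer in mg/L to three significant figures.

For a continuous step input, C/C₀ ≈ ½·erfc((x−vt)/(2√(Dt))).
vt = 1.75 × 289 = 505.75 m and 2√(Dt) = 2√(0.0878 × 289) = 10.07 m.
Argument (x−vt)/(2√(Dt)) = (496 − 505.75)/10.07 = -0.9682; ½·erfc(-0.9682) = 0.9145.
C = 1.37 × 0.9145 = 1.25 mg/L.

1.25 mg/L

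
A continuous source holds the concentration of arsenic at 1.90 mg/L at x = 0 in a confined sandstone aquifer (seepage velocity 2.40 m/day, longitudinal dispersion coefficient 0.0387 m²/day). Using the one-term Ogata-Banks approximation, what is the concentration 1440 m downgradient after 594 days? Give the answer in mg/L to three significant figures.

For a continuous step input, C/C₀ ≈ ½·erfc((x−vt)/(2√(Dt))).
vt = 2.40 × 594 = 1425.6 m and 2√(Dt) = 2√(0.0387 × 594) = 9.589 m.
Argument (x−vt)/(2√(Dt)) = (1440 − 1425.6)/9.589 = 1.502; ½·erfc(1.502) = 0.01683.
C = 1.90 × 0.01683 = 0.0320 mg/L.

0.0320 mg/L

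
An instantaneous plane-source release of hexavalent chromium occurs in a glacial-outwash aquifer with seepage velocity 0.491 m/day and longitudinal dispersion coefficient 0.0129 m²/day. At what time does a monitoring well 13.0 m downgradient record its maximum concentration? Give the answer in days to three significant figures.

26.4 days

For the 1D instantaneous-source solution, setting ∂C/∂t = 0 at fixed x gives v²t² + 2Dt − x² = 0, so t = (√(D² + v²x²) − D)/v².
√(D² + v²x²) = √(0.0129² + 0.491² × 13.0²) = 6.383; v² = 0.241081.
t = (6.383 − 0.0129)/0.241081 = 26.4 days (vs. the pure-advection estimate x/v = 26.5 d).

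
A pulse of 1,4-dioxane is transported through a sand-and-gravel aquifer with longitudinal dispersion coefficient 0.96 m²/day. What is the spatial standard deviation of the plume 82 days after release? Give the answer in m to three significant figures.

12.5 m

Dispersive spreading gives a Gaussian with σ² = 2Dt; advection only shifts the center.
σ = √(2 × 0.96 × 82) = 12.5 m.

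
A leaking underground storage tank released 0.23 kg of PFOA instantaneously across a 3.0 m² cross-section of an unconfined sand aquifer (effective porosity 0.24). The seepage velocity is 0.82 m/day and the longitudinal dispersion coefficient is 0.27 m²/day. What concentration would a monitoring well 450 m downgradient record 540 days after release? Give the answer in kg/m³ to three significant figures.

0.00683 kg/m³

For an instantaneous plane source, C(x,t) = M/(n_e·A·√(4πDt)) · exp(−(x−vt)²/(4Dt)), with n_e·A the pore (flow) area.
Plume center vt = 0.82 × 540 = 442.8 m, so the well at 450 m is 7.2 m downgradient of the peak.
√(4πDt) = 42.80 m, giving peak height M/(n_e·A·√(4πDt)) = 0.23/(0.24 × 3.0 × 42.80) = 0.007464 kg/m³.
(x−vt)²/(4Dt) = (7.2)²/(4 × 0.27 × 540) = 0.08889; exp(−0.08889) = 0.9149.
C = 0.007464 × 0.9149 = 0.00683 kg/m³.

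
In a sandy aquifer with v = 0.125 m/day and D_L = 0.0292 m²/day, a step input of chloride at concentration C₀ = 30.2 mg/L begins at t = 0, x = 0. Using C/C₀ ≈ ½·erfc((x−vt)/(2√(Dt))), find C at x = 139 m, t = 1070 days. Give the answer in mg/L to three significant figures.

7.65 mg/L

For a continuous step input, C/C₀ ≈ ½·erfc((x−vt)/(2√(Dt))).
vt = 0.125 × 1070 = 133.75 m and 2√(Dt) = 2√(0.0292 × 1070) = 11.18 m.
Argument (x−vt)/(2√(Dt)) = (139 − 133.75)/11.18 = 0.4696; ½·erfc(0.4696) = 0.2533.
C = 30.2 × 0.2533 = 7.65 mg/L.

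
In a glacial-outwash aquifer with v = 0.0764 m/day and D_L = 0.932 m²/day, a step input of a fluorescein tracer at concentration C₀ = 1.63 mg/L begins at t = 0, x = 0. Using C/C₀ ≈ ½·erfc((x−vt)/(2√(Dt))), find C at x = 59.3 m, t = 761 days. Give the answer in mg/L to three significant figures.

For a continuous step input, C/C₀ ≈ ½·erfc((x−vt)/(2√(Dt))).
vt = 0.0764 × 761 = 58.1404 m and 2√(Dt) = 2√(0.932 × 761) = 53.26 m.
Argument (x−vt)/(2√(Dt)) = (59.3 − 58.1404)/53.26 = 0.02177; ½·erfc(0.02177) = 0.4877.
C = 1.63 × 0.4877 = 0.795 mg/L.

0.795 mg/L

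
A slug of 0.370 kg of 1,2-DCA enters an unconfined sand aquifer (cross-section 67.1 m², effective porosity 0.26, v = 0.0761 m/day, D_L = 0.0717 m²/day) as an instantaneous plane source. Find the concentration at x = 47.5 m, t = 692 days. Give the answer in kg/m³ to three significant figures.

0.000743 kg/m³

For an instantaneous plane source, C(x,t) = M/(n_e·A·√(4πDt)) · exp(−(x−vt)²/(4Dt)), with n_e·A the pore (flow) area.
Plume center vt = 0.0761 × 692 = 52.6612 m, so the well at 47.5 m is 5.1612 m upgradient of the peak.
√(4πDt) = 24.97 m, giving peak height M/(n_e·A·√(4πDt)) = 0.370/(0.26 × 67.1 × 24.97) = 0.0008494 kg/m³.
(x−vt)²/(4Dt) = (-5.1612)²/(4 × 0.0717 × 692) = 0.1342; exp(−0.1342) = 0.8744.
C = 0.0008494 × 0.8744 = 0.000743 kg/m³.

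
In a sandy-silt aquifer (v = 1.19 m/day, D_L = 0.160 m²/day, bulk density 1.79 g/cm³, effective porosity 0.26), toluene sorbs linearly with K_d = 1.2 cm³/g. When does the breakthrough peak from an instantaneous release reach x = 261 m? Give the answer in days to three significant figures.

2030 days

Retardation factor R = 1 + ρ_b·K_d/n = 1 + 1.79 × 1.2/0.26 = 9.262.
Sorption retards both mechanisms: v_R = v/R = 0.1285 m/day, D_R = D/R = 0.01727 m²/day.
Peak time from v_R²t² + 2D_R t − x² = 0: t = (√(D_R² + v_R²x²) − D_R)/v_R².
√(D_R² + v_R²x²) = √(0.01727² + 0.1285² × 261²) = 33.54; v_R² = 0.01651.
t = (33.54 − 0.01727)/0.01651 = 2030 days.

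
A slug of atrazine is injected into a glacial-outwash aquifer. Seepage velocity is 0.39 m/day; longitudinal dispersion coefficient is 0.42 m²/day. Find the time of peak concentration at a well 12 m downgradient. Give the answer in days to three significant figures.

For the 1D instantaneous-source solution, setting ∂C/∂t = 0 at fixed x gives v²t² + 2Dt − x² = 0, so t = (√(D² + v²x²) − D)/v².
√(D² + v²x²) = √(0.42² + 0.39² × 12²) = 4.699; v² = 0.1521.
t = (4.699 − 0.42)/0.1521 = 28.1 days (vs. the pure-advection estimate x/v = 30.8 d).

28.1 days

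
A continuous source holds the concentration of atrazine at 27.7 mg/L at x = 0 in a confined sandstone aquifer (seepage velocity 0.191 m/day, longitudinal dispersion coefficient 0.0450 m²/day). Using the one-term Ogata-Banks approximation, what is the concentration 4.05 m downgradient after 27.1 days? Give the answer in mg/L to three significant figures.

For a continuous step input, C/C₀ ≈ ½·erfc((x−vt)/(2√(Dt))).
vt = 0.191 × 27.1 = 5.1761 m and 2√(Dt) = 2√(0.0450 × 27.1) = 2.209 m.
Argument (x−vt)/(2√(Dt)) = (4.05 − 5.1761)/2.209 = -0.5098; ½·erfc(-0.5098) = 0.7645.
C = 27.7 × 0.7645 = 21.2 mg/L.

21.2 mg/L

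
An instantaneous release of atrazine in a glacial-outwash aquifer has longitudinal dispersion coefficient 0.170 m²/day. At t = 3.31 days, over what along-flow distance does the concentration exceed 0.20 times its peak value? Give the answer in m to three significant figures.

The plume is Gaussian with σ = √(2Dt) = √(2 × 0.170 × 3.31) = 1.061 m.
C/C_peak = exp(−Δx²/(2σ²)) = 0.20 ⇒ Δx = σ·√(−2 ln 0.20) = 1.061 × 1.794 = 1.903 m.
Width = 2Δx = 3.81 m.

3.81 m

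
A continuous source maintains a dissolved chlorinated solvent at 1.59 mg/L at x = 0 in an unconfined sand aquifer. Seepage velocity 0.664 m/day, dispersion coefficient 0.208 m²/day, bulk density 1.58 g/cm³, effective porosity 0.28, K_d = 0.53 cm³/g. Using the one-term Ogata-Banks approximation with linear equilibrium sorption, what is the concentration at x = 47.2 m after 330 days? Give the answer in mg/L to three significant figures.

Retardation factor R = 1 + ρ_b·K_d/n = 1 + 1.58 × 0.53/0.28 = 3.991.
Sorption retards both mechanisms: v_R = v/R = 0.1664 m/day, D_R = D/R = 0.05212 m²/day.
v_R·t = 0.1664 × 330 = 54.912 m; 2√(D_R t) = 8.294 m; argument = (47.2 − 54.912)/8.294 = -0.9298.
C = C₀ × ½·erfc(-0.9298) = 1.59 × 0.9057 = 1.44 mg/L.

1.44 mg/L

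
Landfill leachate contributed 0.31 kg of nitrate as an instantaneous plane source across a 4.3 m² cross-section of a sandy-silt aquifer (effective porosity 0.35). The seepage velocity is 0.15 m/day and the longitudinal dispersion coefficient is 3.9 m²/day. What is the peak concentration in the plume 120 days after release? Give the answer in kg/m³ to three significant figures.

The peak of an instantaneous 1D plume sits at x = vt; there the Gaussian factor is 1 and C_max = M/(n_e·A·√(4πDt)), where n_e·A is the pore area the mass is dissolved in.
√(4πDt) = √(4π × 3.9 × 120) = 76.69 m, so C_max = 0.31/(0.35 × 4.3 × 76.69) = 0.00269 kg/m³.

0.00269 kg/m³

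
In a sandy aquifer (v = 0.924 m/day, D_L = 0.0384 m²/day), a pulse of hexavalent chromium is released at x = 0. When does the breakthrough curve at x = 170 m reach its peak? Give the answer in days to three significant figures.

184 days

For the 1D instantaneous-source solution, setting ∂C/∂t = 0 at fixed x gives v²t² + 2Dt − x² = 0, so t = (√(D² + v²x²) − D)/v².
√(D² + v²x²) = √(0.0384² + 0.924² × 170²) = 157.1; v² = 0.853776.
t = (157.1 − 0.0384)/0.853776 = 184 days (vs. the pure-advection estimate x/v = 184 d).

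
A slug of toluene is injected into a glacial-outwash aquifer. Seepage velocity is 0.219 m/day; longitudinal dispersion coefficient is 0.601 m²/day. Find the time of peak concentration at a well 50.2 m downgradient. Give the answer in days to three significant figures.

For the 1D instantaneous-source solution, setting ∂C/∂t = 0 at fixed x gives v²t² + 2Dt − x² = 0, so t = (√(D² + v²x²) − D)/v².
√(D² + v²x²) = √(0.601² + 0.219² × 50.2²) = 11.01; v² = 0.047961.
t = (11.01 − 0.601)/0.047961 = 217 days (vs. the pure-advection estimate x/v = 229 d).

217 days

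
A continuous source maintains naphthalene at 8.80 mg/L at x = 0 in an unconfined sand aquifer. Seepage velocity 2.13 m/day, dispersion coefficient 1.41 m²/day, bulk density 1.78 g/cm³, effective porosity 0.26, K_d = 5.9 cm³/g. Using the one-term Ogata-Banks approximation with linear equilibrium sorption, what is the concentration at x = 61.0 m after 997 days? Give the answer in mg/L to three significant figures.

Retardation factor R = 1 + ρ_b·K_d/n = 1 + 1.78 × 5.9/0.26 = 41.39.
Sorption retards both mechanisms: v_R = v/R = 0.05146 m/day, D_R = D/R = 0.03407 m²/day.
v_R·t = 0.05146 × 997 = 51.30562 m; 2√(D_R t) = 11.66 m; argument = (61.0 − 51.30562)/11.66 = 0.8314.
C = C₀ × ½·erfc(0.8314) = 8.80 × 0.1198 = 1.05 mg/L.

1.05 mg/L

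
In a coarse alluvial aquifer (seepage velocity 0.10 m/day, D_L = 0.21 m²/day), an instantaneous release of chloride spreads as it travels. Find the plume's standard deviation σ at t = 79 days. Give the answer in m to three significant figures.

Dispersive spreading gives a Gaussian with σ² = 2Dt; advection only shifts the center.
σ = √(2 × 0.21 × 79) = 5.76 m.

5.76 m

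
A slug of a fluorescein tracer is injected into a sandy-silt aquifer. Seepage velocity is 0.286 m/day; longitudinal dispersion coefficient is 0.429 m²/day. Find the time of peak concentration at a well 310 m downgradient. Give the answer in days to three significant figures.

For the 1D instantaneous-source solution, setting ∂C/∂t = 0 at fixed x gives v²t² + 2Dt − x² = 0, so t = (√(D² + v²x²) − D)/v².
√(D² + v²x²) = √(0.429² + 0.286² × 310²) = 88.66; v² = 0.081796.
t = (88.66 − 0.429)/0.081796 = 1080 days (vs. the pure-advection estimate x/v = 1080 d).

1080 days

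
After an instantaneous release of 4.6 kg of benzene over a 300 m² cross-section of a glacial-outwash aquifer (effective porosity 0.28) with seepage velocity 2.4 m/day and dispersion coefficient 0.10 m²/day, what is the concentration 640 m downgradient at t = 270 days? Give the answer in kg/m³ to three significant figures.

0.00164 kg/m³

For an instantaneous plane source, C(x,t) = M/(n_e·A·√(4πDt)) · exp(−(x−vt)²/(4Dt)), with n_e·A the pore (flow) area.
Plume center vt = 2.4 × 270 = 648 m, so the well at 640 m is 8 m upgradient of the peak.
√(4πDt) = 18.42 m, giving peak height M/(n_e·A·√(4πDt)) = 4.6/(0.28 × 300 × 18.42) = 0.002973 kg/m³.
(x−vt)²/(4Dt) = (-8)²/(4 × 0.10 × 270) = 0.5926; exp(−0.5926) = 0.5529.
C = 0.002973 × 0.5529 = 0.00164 kg/m³.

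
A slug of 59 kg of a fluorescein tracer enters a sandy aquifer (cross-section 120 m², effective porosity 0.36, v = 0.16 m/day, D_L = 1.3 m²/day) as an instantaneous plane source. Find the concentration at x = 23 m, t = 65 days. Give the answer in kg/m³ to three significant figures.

0.0262 kg/m³

For an instantaneous plane source, C(x,t) = M/(n_e·A·√(4πDt)) · exp(−(x−vt)²/(4Dt)), with n_e·A the pore (flow) area.
Plume center vt = 0.16 × 65 = 10.4 m, so the well at 23 m is 12.6 m downgradient of the peak.
√(4πDt) = 32.59 m, giving peak height M/(n_e·A·√(4πDt)) = 59/(0.36 × 120 × 32.59) = 0.04191 kg/m³.
(x−vt)²/(4Dt) = (12.6)²/(4 × 1.3 × 65) = 0.4697; exp(−0.4697) = 0.6252.
C = 0.04191 × 0.6252 = 0.0262 kg/m³.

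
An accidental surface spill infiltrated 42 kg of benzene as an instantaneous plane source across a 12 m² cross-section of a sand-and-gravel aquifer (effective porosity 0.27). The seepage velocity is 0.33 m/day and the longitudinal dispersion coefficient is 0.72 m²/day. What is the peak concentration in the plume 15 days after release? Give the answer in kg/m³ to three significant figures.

The peak of an instantaneous 1D plume sits at x = vt; there the Gaussian factor is 1 and C_max = M/(n_e·A·√(4πDt)), where n_e·A is the pore area the mass is dissolved in.
√(4πDt) = √(4π × 0.72 × 15) = 11.65 m, so C_max = 42/(0.27 × 12 × 11.65) = 1.11 kg/m³.

1.11 kg/m³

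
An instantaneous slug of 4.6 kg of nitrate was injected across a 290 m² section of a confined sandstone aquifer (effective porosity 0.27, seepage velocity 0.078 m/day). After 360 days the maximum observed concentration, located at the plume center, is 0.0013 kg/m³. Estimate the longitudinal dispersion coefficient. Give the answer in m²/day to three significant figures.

0.451 m²/day

At the plume center C_max = M/(n_e·A·√(4πDt)), so D = M²/(4πt·(n_e·A·C_max)²).
n_e·A·C_max = 0.27 × 290 × 0.0013 = 0.1018 kg/m.
D = 4.6²/(4π × 360 × 0.1018²) = 0.451 m²/day.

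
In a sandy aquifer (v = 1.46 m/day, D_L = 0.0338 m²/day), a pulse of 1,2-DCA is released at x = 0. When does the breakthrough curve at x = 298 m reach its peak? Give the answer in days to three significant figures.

204 days

For the 1D instantaneous-source solution, setting ∂C/∂t = 0 at fixed x gives v²t² + 2Dt − x² = 0, so t = (√(D² + v²x²) − D)/v².
√(D² + v²x²) = √(0.0338² + 1.46² × 298²) = 435.1; v² = 2.1316.
t = (435.1 − 0.0338)/2.1316 = 204 days (vs. the pure-advection estimate x/v = 204 d).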